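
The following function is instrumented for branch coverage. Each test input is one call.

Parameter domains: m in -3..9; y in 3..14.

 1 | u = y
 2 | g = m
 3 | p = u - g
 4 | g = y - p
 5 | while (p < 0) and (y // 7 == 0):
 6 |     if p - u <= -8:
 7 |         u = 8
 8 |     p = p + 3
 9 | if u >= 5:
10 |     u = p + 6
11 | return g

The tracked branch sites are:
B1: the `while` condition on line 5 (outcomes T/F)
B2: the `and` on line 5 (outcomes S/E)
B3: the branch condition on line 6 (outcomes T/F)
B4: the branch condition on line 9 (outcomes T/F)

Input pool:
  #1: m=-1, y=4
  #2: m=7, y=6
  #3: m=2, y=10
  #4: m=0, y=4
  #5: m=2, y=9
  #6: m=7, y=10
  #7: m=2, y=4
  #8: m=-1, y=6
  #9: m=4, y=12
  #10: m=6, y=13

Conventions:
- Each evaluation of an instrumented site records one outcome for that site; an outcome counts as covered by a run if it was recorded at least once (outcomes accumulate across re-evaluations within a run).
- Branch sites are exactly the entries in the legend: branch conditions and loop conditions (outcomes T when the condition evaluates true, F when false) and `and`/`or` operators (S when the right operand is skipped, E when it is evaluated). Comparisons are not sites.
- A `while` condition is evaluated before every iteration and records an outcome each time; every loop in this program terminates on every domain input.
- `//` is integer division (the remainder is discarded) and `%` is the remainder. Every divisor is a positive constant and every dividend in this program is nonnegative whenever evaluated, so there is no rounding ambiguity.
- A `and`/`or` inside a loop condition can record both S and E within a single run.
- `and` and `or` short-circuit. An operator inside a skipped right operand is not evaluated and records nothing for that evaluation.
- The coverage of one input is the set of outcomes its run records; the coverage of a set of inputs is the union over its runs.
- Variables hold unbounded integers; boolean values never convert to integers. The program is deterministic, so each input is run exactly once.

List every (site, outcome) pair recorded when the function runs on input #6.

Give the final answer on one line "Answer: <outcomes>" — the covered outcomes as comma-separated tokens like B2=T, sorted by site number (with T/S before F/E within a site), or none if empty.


Simulating input #6 (m=7, y=10) step by step:
  B2->S, B1->F, B4->T
collecting distinct outcomes: B1=F, B2=S, B4=T
Answer: B1=F, B2=S, B4=T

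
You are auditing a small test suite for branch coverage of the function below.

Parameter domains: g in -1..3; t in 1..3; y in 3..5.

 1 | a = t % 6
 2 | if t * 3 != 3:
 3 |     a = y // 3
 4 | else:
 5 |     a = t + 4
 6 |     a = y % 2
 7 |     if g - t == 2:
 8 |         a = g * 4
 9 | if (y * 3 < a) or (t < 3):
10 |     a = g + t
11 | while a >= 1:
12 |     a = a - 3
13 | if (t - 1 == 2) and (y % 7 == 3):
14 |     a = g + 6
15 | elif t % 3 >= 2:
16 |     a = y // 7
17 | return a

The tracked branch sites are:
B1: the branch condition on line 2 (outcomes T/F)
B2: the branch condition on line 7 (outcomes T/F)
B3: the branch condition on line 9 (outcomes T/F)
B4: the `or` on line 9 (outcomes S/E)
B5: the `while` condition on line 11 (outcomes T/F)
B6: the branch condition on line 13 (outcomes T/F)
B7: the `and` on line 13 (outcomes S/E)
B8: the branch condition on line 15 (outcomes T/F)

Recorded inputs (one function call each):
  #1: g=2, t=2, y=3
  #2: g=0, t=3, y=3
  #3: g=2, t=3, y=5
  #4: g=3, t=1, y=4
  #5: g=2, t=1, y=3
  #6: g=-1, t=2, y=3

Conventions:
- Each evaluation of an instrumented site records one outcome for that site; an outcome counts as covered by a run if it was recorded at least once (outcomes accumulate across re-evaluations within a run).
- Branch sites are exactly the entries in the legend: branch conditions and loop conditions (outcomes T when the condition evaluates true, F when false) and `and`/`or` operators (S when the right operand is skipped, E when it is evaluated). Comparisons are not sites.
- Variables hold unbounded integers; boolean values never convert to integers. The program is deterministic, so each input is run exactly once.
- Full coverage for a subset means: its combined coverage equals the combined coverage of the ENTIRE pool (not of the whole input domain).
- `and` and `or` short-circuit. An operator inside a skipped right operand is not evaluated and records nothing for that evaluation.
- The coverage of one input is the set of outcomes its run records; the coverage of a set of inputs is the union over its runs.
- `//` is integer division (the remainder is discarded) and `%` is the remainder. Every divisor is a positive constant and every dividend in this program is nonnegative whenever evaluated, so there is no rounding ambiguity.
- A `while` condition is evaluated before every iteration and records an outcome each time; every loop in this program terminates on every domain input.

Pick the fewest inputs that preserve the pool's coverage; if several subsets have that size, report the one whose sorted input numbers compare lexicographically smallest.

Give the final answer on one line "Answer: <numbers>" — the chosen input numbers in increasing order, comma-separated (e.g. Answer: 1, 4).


#1 (g=2, t=2, y=3) -> B1->T, B4->E, B3->T, B5->T, B5->T, B5->F, B7->S, B6->F, B8->T; covered: B1=T, B3=T, B4=E, B5=T, B5=F, B6=F, B7=S, B8=T
#2 (g=0, t=3, y=3) -> B1->T, B4->E, B3->F, B5->T, B5->F, B7->E, B6->T; covered: B1=T, B3=F, B4=E, B5=T, B5=F, B6=T, B7=E
#3 (g=2, t=3, y=5) -> B1->T, B4->E, B3->F, B5->T, B5->F, B7->E, B6->F, B8->F; covered: B1=T, B3=F, B4=E, B5=T, B5=F, B6=F, B7=E, B8=F
#4 (g=3, t=1, y=4) -> B1->F, B2->T, B4->E, B3->T, B5->T, B5->T, B5->F, B7->S, B6->F, B8->F; covered: B1=F, B2=T, B3=T, B4=E, B5=T, B5=F, B6=F, B7=S, B8=F
#5 (g=2, t=1, y=3) -> B1->F, B2->F, B4->E, B3->T, B5->T, B5->F, B7->S, B6->F, B8->F; covered: B1=F, B2=F, B3=T, B4=E, B5=T, B5=F, B6=F, B7=S, B8=F
#6 (g=-1, t=2, y=3) -> B1->T, B4->E, B3->T, B5->T, B5->F, B7->S, B6->F, B8->T; covered: B1=T, B3=T, B4=E, B5=T, B5=F, B6=F, B7=S, B8=T
the full pool covers 15 outcomes: B1=T, B1=F, B2=T, B2=F, B3=T, B3=F, B4=E, B5=T, B5=F, B6=T, B6=F, B7=S, B7=E, B8=T, B8=F
checked all size-1 subsets: none covers 15 outcomes (max 9/15)
checked all size-2 subsets: none covers 15 outcomes (max 13/15)
checked all size-3 subsets: none covers 15 outcomes (max 14/15)
the canonical winner is {1, 2, 4, 5}: size 4, full 15-outcome coverage, earliest index list among size-4 covers
Answer: 1, 2, 4, 5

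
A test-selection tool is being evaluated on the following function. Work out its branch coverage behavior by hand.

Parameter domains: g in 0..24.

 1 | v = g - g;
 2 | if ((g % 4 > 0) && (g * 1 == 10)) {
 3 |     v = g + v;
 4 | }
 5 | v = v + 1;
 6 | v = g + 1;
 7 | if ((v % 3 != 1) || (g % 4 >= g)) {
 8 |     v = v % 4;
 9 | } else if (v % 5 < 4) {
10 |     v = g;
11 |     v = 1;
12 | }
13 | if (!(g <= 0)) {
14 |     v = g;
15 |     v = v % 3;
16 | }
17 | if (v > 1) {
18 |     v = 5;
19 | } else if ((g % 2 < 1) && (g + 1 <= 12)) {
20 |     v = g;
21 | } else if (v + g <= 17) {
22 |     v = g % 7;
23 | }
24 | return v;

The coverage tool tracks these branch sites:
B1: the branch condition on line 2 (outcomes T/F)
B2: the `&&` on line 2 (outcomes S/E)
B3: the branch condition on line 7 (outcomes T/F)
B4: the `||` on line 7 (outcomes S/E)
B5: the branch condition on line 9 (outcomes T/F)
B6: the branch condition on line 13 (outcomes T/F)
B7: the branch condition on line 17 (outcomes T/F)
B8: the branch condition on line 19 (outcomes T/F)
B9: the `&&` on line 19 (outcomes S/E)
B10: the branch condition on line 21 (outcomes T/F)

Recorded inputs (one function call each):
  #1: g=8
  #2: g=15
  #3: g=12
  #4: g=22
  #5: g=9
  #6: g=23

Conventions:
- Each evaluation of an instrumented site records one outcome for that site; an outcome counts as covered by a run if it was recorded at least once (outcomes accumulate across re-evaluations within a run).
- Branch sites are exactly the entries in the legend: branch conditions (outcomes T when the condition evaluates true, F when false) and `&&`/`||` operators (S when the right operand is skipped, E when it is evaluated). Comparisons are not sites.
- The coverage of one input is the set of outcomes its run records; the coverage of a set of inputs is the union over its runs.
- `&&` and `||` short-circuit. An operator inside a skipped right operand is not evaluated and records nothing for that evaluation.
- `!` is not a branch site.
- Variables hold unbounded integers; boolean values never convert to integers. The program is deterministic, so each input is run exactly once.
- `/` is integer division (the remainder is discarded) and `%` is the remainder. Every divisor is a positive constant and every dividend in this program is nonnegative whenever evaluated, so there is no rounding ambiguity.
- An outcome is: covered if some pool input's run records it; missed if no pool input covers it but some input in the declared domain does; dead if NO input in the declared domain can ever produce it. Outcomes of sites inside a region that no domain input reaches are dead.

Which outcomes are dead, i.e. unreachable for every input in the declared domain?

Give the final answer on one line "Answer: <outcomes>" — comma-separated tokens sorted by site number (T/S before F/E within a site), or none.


exhaustive pass over the 25-input domain:
  reachable outcomes have witnesses, e.g. B1=T (e.g. g=10), B1=F (e.g. g=0), B2=S (e.g. g=0), B2=E (e.g. g=1)
Answer: none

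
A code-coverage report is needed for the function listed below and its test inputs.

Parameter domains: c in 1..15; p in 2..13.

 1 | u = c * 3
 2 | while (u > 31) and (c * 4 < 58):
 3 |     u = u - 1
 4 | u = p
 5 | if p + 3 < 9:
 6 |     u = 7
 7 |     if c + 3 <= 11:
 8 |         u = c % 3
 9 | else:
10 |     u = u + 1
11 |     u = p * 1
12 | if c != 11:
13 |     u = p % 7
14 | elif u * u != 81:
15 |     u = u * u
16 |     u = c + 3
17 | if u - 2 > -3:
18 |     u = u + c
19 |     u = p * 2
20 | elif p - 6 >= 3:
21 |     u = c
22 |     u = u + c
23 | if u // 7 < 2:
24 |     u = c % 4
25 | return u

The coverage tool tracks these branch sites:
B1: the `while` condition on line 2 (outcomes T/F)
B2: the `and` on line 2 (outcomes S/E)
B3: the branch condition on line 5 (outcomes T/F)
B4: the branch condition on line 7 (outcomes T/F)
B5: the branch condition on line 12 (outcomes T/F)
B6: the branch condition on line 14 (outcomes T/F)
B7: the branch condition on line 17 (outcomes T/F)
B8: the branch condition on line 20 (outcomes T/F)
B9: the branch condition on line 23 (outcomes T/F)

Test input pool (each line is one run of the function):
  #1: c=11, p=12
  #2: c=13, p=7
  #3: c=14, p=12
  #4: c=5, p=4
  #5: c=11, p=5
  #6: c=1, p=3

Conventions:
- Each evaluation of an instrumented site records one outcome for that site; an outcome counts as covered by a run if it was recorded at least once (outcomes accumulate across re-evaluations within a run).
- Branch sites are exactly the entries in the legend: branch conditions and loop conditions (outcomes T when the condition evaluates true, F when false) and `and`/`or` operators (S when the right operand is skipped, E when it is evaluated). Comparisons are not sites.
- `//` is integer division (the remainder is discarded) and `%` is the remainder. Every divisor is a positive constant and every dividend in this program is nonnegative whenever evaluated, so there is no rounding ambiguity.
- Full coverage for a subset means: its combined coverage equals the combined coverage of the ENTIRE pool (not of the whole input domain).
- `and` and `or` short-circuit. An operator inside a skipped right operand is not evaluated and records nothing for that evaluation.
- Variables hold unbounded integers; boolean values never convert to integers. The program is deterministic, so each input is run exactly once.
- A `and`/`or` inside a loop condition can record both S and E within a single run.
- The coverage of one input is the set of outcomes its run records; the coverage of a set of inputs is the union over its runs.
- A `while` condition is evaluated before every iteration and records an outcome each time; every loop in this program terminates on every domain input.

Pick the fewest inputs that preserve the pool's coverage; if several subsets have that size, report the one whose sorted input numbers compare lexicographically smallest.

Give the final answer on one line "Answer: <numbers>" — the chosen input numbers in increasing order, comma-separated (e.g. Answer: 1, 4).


#1 (c=11, p=12) -> B2->E, B1->T, B2->E, B1->T, B2->S, B1->F, B3->F, B5->F, B6->T, B7->T, B9->F; covered: B1=T, B1=F, B2=S, B2=E, B3=F, B5=F, B6=T, B7=T, B9=F
#2 (c=13, p=7) -> B2->E, B1->T, B2->E, B1->T, B2->E, B1->T, B2->E, B1->T, B2->E, B1->T, B2->E, B1->T, B2->E, B1->T, ...; covered: B1=T, B1=F, B2=S, B2=E, B3=F, B5=T, B7=T, B9=F
#3 (c=14, p=12) -> B2->E, B1->T, B2->E, B1->T, B2->E, B1->T, B2->E, B1->T, B2->E, B1->T, B2->E, B1->T, B2->E, B1->T, ...; covered: B1=T, B1=F, B2=S, B2=E, B3=F, B5=T, B7=T, B9=F
#4 (c=5, p=4) -> B2->S, B1->F, B3->T, B4->T, B5->T, B7->T, B9->T; covered: B1=F, B2=S, B3=T, B4=T, B5=T, B7=T, B9=T
#5 (c=11, p=5) -> B2->E, B1->T, B2->E, B1->T, B2->S, B1->F, B3->T, B4->F, B5->F, B6->T, B7->T, B9->T; covered: B1=T, B1=F, B2=S, B2=E, B3=T, B4=F, B5=F, B6=T, B7=T, B9=T
#6 (c=1, p=3) -> B2->S, B1->F, B3->T, B4->T, B5->T, B7->T, B9->T; covered: B1=F, B2=S, B3=T, B4=T, B5=T, B7=T, B9=T
together the pool reaches 14 outcomes: B1=T, B1=F, B2=S, B2=E, B3=T, B3=F, B4=T, B4=F, B5=T, B5=F, B6=T, B7=T, B9=T, B9=F
size 1 is not enough: best union over all size-1 subsets is 10/14
size 2 is not enough: best union over all size-2 subsets is 13/14
inputs {1, 4, 5} (size 3) cover everything; no size-3 subset with a lexicographically smaller index list covers all 14
Answer: 1, 4, 5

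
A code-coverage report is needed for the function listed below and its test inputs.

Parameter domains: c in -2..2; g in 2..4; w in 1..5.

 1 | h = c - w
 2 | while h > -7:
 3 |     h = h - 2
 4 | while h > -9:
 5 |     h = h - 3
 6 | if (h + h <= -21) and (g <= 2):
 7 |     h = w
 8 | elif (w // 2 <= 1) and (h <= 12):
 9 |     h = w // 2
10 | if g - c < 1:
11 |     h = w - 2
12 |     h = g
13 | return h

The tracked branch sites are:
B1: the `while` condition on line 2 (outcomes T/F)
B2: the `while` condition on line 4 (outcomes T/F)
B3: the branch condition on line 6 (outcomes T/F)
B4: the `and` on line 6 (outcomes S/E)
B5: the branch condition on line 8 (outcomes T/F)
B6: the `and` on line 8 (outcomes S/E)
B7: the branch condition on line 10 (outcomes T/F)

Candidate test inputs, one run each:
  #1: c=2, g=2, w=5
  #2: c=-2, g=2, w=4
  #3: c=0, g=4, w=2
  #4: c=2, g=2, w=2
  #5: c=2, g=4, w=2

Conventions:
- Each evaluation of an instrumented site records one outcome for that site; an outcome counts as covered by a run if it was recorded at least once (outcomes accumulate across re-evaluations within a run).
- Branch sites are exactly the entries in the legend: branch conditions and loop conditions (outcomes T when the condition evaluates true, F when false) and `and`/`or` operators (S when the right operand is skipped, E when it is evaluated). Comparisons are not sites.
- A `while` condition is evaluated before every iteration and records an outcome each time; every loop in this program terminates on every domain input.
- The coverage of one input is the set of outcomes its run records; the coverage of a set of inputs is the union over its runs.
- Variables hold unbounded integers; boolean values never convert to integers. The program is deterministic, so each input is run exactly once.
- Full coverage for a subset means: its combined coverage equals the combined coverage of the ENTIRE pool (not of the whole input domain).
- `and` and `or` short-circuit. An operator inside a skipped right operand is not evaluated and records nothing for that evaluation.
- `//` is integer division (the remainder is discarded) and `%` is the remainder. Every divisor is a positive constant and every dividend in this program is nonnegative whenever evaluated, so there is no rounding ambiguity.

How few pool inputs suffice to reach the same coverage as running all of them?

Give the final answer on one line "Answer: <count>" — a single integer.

run #1 (c=2, g=2, w=5) runs B1->T, B1->T, B1->F, B2->T, B2->F, B4->S, B3->F, B6->S, B5->F, B7->T; records B1=T, B1=F, B2=T, B2=F, B3=F, B4=S, B5=F, B6=S, B7=T
run #2 (c=-2, g=2, w=4) runs B1->T, B1->F, B2->T, B2->F, B4->E, B3->T, B7->F; records B1=T, B1=F, B2=T, B2=F, B3=T, B4=E, B7=F
run #3 (c=0, g=4, w=2) runs B1->T, B1->T, B1->T, B1->F, B2->T, B2->F, B4->E, B3->F, B6->E, B5->T, B7->F; records B1=T, B1=F, B2=T, B2=F, B3=F, B4=E, B5=T, B6=E, B7=F
run #4 (c=2, g=2, w=2) runs B1->T, B1->T, B1->T, B1->T, B1->F, B2->T, B2->F, B4->E, B3->T, B7->T; records B1=T, B1=F, B2=T, B2=F, B3=T, B4=E, B7=T
run #5 (c=2, g=4, w=2) runs B1->T, B1->T, B1->T, B1->T, B1->F, B2->T, B2->F, B4->E, B3->F, B6->E, B5->T, B7->F; records B1=T, B1=F, B2=T, B2=F, B3=F, B4=E, B5=T, B6=E, B7=F
the full pool covers 14 outcomes: B1=T, B1=F, B2=T, B2=F, B3=T, B3=F, B4=S, B4=E, B5=T, B5=F, B6=S, B6=E, B7=T, B7=F
no size-1 subset reaches all 14 outcomes (best union: 9/14)
no size-2 subset reaches all 14 outcomes (best union: 13/14)
size 3: inputs {1, 2, 3} cover all 14 outcomes, and no lexicographically smaller subset of this size does

Answer: 3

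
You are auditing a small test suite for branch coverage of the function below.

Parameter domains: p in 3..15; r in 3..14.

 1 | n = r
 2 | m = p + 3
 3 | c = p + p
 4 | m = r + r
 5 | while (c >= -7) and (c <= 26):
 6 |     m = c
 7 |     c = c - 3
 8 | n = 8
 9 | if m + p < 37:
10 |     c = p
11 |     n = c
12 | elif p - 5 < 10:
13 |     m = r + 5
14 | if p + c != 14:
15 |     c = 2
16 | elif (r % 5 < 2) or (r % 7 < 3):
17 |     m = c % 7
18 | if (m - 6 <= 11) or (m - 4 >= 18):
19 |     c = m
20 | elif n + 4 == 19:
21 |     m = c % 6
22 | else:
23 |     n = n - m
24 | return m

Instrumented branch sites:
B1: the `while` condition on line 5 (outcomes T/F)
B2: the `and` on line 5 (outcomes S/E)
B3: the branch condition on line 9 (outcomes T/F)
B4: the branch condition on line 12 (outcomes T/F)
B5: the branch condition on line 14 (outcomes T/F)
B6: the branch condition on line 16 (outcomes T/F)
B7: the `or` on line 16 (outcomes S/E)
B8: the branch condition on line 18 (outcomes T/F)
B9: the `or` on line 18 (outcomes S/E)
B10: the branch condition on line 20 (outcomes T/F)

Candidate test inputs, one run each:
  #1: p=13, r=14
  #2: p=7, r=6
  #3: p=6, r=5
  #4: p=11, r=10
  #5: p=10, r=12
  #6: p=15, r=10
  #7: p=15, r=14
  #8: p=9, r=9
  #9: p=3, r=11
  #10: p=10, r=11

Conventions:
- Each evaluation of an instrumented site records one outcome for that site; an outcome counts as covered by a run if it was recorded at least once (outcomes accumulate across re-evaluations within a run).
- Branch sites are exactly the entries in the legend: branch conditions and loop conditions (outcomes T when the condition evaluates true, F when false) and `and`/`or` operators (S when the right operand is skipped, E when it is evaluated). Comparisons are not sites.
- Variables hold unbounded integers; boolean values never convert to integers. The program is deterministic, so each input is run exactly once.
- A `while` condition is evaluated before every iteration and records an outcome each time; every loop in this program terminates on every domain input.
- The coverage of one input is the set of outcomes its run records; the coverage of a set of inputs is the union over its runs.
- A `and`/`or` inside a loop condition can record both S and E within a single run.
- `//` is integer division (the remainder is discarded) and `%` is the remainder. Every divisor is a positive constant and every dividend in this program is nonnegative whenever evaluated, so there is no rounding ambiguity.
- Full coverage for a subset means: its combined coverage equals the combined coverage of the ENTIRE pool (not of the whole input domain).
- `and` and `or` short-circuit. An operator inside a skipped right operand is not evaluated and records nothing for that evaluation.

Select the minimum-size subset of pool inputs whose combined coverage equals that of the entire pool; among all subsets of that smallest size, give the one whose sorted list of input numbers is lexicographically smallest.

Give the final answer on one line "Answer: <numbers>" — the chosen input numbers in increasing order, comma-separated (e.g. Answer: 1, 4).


test 1 (p=13, r=14) hits B1=T, B1=F, B2=S, B2=E, B3=T, B5=T, B8=T, B9=S
test 2 (p=7, r=6) hits B1=T, B1=F, B2=S, B2=E, B3=T, B5=F, B6=T, B7=S, B8=T, B9=S
test 3 (p=6, r=5) hits B1=T, B1=F, B2=S, B2=E, B3=T, B5=T, B8=T, B9=S
test 4 (p=11, r=10) hits B1=T, B1=F, B2=S, B2=E, B3=T, B5=T, B8=T, B9=S
test 5 (p=10, r=12) hits B1=T, B1=F, B2=S, B2=E, B3=T, B5=T, B8=T, B9=S
test 6 (p=15, r=10) hits B1=F, B2=E, B3=T, B5=T, B8=F, B9=E, B10=T
test 7 (p=15, r=14) hits B1=F, B2=E, B3=F, B4=F, B5=T, B8=T, B9=E
test 8 (p=9, r=9) hits B1=T, B1=F, B2=S, B2=E, B3=T, B5=T, B8=T, B9=S
test 9 (p=3, r=11) hits B1=T, B1=F, B2=S, B2=E, B3=T, B5=T, B8=T, B9=S
test 10 (p=10, r=11) hits B1=T, B1=F, B2=S, B2=E, B3=T, B5=T, B8=T, B9=S
the full pool covers 16 outcomes: B1=T, B1=F, B2=S, B2=E, B3=T, B3=F, B4=F, B5=T, B5=F, B6=T, B7=S, B8=T, B8=F, B9=S, B9=E, B10=T
size 1 is not enough: best union over all size-1 subsets is 10/16
size 2 is not enough: best union over all size-2 subsets is 14/16
inputs {2, 6, 7} (size 3) cover everything; no size-3 subset with a lexicographically smaller index list covers all 16
Answer: 2, 6, 7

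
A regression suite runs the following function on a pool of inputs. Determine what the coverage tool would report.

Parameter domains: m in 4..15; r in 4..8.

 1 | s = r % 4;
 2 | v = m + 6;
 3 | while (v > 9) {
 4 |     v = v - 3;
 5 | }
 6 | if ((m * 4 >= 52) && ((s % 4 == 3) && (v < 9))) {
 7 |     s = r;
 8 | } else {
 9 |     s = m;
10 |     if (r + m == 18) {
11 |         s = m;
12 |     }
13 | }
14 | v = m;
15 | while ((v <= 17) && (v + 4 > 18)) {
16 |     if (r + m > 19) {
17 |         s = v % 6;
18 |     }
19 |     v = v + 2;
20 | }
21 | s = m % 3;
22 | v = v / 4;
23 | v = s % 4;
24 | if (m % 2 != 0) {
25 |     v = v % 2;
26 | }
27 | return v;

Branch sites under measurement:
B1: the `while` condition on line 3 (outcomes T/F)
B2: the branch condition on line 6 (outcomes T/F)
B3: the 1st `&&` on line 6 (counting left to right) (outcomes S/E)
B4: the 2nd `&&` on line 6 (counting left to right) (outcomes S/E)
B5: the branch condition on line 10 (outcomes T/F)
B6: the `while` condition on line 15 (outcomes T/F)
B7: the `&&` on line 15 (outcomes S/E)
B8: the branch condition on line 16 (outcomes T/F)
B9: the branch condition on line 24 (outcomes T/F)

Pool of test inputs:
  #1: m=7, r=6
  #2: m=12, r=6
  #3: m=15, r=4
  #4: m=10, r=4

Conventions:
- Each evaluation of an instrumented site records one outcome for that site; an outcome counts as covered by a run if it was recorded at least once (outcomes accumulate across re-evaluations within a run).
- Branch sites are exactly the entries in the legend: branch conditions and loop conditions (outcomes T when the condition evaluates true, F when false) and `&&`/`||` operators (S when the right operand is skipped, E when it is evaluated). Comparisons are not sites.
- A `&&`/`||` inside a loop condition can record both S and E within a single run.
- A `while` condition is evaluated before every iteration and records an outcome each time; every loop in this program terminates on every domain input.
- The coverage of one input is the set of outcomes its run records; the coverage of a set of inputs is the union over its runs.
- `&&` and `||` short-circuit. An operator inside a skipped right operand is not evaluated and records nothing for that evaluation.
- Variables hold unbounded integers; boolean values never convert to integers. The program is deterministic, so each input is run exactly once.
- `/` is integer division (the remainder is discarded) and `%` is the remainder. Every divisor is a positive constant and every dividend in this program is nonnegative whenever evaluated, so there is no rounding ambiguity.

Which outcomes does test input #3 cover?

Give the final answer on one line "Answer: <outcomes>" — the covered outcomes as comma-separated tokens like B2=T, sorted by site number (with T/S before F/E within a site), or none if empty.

Running input #3 (m=15, r=4), event by event:
  B1->T, B1->T, B1->T, B1->T, B1->F, B3->E, B4->S, B2->F, B5->F, B7->E
  B6->T, B8->F, B7->E, B6->T, B8->F, B7->S, B6->F, B9->T
distinct outcomes covered: B1=T, B1=F, B2=F, B3=E, B4=S, B5=F, B6=T, B6=F, B7=S, B7=E, B8=F, B9=T

Answer: B1=T, B1=F, B2=F, B3=E, B4=S, B5=F, B6=T, B6=F, B7=S, B7=E, B8=F, B9=T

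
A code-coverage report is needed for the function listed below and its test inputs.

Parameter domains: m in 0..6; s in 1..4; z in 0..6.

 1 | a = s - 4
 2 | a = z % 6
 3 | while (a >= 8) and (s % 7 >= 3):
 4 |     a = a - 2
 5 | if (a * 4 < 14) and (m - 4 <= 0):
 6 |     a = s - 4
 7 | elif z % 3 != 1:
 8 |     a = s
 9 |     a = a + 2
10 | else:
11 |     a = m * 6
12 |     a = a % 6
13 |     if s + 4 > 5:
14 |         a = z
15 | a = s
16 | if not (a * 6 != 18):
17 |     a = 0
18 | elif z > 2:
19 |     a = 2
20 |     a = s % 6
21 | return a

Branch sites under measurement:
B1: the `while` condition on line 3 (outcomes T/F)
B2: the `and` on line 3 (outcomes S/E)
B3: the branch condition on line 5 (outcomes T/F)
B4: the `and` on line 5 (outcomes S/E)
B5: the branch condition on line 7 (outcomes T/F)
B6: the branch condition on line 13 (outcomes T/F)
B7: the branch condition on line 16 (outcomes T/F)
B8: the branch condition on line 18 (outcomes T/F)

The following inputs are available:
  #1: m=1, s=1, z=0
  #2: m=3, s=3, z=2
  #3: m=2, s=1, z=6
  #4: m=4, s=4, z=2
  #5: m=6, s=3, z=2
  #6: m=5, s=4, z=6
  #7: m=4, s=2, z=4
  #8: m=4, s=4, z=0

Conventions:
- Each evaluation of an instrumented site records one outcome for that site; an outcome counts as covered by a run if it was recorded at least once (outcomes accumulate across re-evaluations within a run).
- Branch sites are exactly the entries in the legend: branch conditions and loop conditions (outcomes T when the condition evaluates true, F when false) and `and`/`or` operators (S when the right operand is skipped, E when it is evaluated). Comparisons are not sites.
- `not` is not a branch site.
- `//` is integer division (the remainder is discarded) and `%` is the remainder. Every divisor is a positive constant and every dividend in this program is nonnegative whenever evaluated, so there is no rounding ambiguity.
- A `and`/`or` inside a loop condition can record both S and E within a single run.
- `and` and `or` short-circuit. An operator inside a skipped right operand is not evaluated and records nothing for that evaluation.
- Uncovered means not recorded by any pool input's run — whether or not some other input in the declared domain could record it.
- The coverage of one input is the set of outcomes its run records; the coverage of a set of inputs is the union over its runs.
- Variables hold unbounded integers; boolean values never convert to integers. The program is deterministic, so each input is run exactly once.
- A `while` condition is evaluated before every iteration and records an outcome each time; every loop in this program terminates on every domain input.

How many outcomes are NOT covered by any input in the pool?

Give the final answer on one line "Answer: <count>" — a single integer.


#1 (m=1, s=1, z=0) -> covered: B1=F, B2=S, B3=T, B4=E, B7=F, B8=F
#2 (m=3, s=3, z=2) -> covered: B1=F, B2=S, B3=T, B4=E, B7=T
#3 (m=2, s=1, z=6) -> covered: B1=F, B2=S, B3=T, B4=E, B7=F, B8=T
#4 (m=4, s=4, z=2) -> covered: B1=F, B2=S, B3=T, B4=E, B7=F, B8=F
#5 (m=6, s=3, z=2) -> covered: B1=F, B2=S, B3=F, B4=E, B5=T, B7=T
#6 (m=5, s=4, z=6) -> covered: B1=F, B2=S, B3=F, B4=E, B5=T, B7=F, B8=T
#7 (m=4, s=2, z=4) -> covered: B1=F, B2=S, B3=F, B4=S, B5=F, B6=T, B7=F, B8=T
#8 (m=4, s=4, z=0) -> covered: B1=F, B2=S, B3=T, B4=E, B7=F, B8=F
union over the pool: B1=F, B2=S, B3=T, B3=F, B4=S, B4=E, B5=T, B5=F, B6=T, B7=T, B7=F, B8=T, B8=F
uncovered (3 of 16): B1=T, B2=E, B6=F
Answer: 3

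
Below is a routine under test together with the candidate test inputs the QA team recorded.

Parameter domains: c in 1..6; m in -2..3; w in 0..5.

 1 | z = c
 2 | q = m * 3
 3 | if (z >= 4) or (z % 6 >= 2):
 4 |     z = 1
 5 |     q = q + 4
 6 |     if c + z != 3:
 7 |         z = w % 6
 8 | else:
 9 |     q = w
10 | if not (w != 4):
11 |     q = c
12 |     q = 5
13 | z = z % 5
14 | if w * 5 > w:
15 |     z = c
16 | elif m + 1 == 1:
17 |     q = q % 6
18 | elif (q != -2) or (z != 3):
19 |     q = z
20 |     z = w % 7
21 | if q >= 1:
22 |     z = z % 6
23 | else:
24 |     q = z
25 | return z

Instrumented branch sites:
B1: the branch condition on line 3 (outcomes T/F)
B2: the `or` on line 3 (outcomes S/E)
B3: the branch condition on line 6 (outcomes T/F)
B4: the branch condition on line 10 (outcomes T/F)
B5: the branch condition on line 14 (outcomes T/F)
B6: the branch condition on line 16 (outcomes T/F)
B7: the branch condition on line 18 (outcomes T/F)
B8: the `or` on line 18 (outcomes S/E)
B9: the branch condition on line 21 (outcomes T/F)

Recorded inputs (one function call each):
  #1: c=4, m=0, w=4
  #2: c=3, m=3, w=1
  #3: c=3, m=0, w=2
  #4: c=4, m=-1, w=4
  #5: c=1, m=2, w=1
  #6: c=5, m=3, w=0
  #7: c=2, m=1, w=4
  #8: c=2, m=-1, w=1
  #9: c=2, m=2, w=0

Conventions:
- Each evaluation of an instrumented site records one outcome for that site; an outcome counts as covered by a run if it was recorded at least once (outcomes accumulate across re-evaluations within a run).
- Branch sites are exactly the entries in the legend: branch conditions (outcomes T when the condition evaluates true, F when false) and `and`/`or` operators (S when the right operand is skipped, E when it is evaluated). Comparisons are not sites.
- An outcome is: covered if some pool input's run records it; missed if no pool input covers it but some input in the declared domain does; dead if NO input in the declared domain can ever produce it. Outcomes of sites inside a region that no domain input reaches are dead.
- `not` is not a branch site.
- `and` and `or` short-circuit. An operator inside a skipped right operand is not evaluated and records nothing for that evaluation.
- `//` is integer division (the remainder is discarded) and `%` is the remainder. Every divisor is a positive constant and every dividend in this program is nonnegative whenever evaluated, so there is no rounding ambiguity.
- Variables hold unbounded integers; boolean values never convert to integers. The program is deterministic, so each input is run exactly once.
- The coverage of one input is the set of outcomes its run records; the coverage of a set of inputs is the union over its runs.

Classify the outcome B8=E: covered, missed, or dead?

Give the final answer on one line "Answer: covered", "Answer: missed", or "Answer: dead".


no pool input records B8=E
but domain input (c=2, m=-2, w=0) does record it -> reachable, so missed
Answer: missed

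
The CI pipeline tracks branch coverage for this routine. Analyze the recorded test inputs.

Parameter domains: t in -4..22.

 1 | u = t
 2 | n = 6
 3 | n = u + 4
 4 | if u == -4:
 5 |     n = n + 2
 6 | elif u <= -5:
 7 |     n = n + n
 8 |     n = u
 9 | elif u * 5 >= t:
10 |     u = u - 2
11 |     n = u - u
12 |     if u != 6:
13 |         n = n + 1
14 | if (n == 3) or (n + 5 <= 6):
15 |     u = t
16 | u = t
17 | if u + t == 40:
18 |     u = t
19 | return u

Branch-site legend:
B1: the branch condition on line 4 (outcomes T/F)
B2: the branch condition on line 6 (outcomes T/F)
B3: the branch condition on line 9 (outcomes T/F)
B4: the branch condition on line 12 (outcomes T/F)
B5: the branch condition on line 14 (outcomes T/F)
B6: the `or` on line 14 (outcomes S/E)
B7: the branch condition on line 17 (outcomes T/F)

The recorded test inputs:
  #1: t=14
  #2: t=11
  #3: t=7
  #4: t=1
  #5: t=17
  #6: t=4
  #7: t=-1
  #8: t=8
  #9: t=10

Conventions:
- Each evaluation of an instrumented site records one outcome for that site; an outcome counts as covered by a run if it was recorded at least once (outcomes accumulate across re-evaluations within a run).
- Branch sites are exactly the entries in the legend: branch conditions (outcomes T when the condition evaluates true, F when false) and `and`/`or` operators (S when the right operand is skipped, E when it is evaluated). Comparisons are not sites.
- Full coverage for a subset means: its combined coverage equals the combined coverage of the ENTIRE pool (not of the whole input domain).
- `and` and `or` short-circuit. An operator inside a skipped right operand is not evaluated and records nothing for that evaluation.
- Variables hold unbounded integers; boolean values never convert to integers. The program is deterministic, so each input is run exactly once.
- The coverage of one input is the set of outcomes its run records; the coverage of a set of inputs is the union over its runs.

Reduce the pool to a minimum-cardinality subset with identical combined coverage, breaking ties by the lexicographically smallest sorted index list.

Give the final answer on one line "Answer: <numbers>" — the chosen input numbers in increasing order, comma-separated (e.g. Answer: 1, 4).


run #1 (t=14) records B1=F, B2=F, B3=T, B4=T, B5=T, B6=E, B7=F
run #2 (t=11) records B1=F, B2=F, B3=T, B4=T, B5=T, B6=E, B7=F
run #3 (t=7) records B1=F, B2=F, B3=T, B4=T, B5=T, B6=E, B7=F
run #4 (t=1) records B1=F, B2=F, B3=T, B4=T, B5=T, B6=E, B7=F
run #5 (t=17) records B1=F, B2=F, B3=T, B4=T, B5=T, B6=E, B7=F
run #6 (t=4) records B1=F, B2=F, B3=T, B4=T, B5=T, B6=E, B7=F
run #7 (t=-1) records B1=F, B2=F, B3=F, B5=T, B6=S, B7=F
run #8 (t=8) records B1=F, B2=F, B3=T, B4=F, B5=T, B6=E, B7=F
run #9 (t=10) records B1=F, B2=F, B3=T, B4=T, B5=T, B6=E, B7=F
union over all inputs: B1=F, B2=F, B3=T, B3=F, B4=T, B4=F, B5=T, B6=S, B6=E, B7=F (10 outcomes)
every size-1 subset falls short of the 10 outcomes (best: 7/10)
every size-2 subset falls short of the 10 outcomes (best: 9/10)
inputs {1, 7, 8} (size 3) cover everything; no size-3 subset with a lexicographically smaller index list covers all 10
Answer: 1, 7, 8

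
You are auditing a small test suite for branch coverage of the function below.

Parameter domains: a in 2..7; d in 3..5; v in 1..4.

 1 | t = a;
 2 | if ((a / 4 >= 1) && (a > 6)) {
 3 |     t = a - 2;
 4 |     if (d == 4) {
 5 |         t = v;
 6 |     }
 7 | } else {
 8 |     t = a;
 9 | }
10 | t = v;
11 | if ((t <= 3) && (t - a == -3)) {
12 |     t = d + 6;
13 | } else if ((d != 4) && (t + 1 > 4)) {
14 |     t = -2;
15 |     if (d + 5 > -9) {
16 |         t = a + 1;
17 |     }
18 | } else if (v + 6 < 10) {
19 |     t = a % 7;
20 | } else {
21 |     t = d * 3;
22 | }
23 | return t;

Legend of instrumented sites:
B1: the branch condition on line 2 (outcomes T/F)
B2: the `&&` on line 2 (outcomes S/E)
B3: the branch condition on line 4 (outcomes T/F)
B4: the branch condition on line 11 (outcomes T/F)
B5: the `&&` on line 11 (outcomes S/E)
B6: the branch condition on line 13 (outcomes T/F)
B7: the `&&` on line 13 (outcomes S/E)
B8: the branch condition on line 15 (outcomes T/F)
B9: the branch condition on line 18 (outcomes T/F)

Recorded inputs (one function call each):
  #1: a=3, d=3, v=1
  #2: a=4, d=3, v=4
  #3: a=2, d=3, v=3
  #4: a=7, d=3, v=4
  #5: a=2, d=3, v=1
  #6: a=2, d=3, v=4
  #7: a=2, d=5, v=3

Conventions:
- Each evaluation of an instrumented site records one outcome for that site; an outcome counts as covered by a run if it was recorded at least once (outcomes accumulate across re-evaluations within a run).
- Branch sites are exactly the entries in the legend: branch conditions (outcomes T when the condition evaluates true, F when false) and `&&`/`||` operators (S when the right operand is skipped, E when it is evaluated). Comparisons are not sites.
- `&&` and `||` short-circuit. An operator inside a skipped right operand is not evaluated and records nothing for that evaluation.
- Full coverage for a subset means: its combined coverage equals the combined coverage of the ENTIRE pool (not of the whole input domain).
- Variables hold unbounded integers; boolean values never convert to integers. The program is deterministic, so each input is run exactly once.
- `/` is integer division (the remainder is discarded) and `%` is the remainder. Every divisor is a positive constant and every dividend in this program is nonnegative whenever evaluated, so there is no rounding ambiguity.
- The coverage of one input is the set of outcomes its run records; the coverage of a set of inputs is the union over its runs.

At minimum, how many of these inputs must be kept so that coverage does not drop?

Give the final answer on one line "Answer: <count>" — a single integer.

input #1, a=3, d=3, v=1: events B2->S, B1->F, B5->E, B4->F, B7->E, B6->F, B9->T; outcomes B1=F, B2=S, B4=F, B5=E, B6=F, B7=E, B9=T
input #2, a=4, d=3, v=4: events B2->E, B1->F, B5->S, B4->F, B7->E, B6->T, B8->T; outcomes B1=F, B2=E, B4=F, B5=S, B6=T, B7=E, B8=T
input #3, a=2, d=3, v=3: events B2->S, B1->F, B5->E, B4->F, B7->E, B6->F, B9->T; outcomes B1=F, B2=S, B4=F, B5=E, B6=F, B7=E, B9=T
input #4, a=7, d=3, v=4: events B2->E, B1->T, B3->F, B5->S, B4->F, B7->E, B6->T, B8->T; outcomes B1=T, B2=E, B3=F, B4=F, B5=S, B6=T, B7=E, B8=T
input #5, a=2, d=3, v=1: events B2->S, B1->F, B5->E, B4->F, B7->E, B6->F, B9->T; outcomes B1=F, B2=S, B4=F, B5=E, B6=F, B7=E, B9=T
input #6, a=2, d=3, v=4: events B2->S, B1->F, B5->S, B4->F, B7->E, B6->T, B8->T; outcomes B1=F, B2=S, B4=F, B5=S, B6=T, B7=E, B8=T
input #7, a=2, d=5, v=3: events B2->S, B1->F, B5->E, B4->F, B7->E, B6->F, B9->T; outcomes B1=F, B2=S, B4=F, B5=E, B6=F, B7=E, B9=T
together the pool reaches 13 outcomes: B1=T, B1=F, B2=S, B2=E, B3=F, B4=F, B5=S, B5=E, B6=T, B6=F, B7=E, B8=T, B9=T
no size-1 subset reaches all 13 outcomes (best union: 8/13)
size 2: inputs {1, 4} cover all 13 outcomes, and no lexicographically smaller subset of this size does

Answer: 2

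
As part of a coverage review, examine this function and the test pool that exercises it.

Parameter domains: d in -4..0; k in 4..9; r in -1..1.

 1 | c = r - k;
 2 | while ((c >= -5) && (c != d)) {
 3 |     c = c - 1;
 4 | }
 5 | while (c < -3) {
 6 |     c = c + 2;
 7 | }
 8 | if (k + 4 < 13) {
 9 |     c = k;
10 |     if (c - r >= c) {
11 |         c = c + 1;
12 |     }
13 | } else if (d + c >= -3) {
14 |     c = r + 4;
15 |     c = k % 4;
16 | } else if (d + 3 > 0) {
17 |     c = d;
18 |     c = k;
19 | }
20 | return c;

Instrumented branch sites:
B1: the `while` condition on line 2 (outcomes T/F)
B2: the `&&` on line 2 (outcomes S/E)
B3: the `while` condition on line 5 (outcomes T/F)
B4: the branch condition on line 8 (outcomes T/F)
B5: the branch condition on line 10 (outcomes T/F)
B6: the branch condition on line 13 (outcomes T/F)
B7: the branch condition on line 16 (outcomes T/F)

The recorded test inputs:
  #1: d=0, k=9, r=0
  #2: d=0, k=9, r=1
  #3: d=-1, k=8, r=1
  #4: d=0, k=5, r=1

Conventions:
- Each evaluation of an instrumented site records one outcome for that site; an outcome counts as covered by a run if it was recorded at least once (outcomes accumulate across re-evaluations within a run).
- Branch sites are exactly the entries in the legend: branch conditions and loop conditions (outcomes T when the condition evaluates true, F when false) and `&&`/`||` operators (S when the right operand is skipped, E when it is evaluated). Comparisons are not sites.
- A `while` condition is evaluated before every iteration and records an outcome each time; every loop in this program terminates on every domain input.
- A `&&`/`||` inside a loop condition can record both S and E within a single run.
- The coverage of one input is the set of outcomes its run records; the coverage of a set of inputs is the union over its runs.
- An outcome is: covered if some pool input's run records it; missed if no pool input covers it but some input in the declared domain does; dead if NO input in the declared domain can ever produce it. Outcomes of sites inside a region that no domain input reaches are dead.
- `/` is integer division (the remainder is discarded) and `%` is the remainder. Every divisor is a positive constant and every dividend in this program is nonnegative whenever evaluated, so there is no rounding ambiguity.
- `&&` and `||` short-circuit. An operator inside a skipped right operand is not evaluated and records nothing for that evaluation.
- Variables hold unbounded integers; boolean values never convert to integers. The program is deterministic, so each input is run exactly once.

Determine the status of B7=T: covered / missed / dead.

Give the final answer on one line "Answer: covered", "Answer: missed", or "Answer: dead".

no pool input records B7=T
but domain input (d=-2, k=9, r=-1) does record it -> reachable, so missed

Answer: missed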